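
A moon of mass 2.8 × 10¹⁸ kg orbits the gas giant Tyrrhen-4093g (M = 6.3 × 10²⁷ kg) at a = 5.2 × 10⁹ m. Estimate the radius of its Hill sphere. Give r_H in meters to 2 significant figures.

2.8 × 10⁶ m

r_H ≈ a (m/3M)^(1/3)
    = (5.2 × 10⁹) × (2.8 × 10¹⁸ / (3 × 6.3 × 10²⁷))^(1/3)
    = 2.8 × 10⁶ m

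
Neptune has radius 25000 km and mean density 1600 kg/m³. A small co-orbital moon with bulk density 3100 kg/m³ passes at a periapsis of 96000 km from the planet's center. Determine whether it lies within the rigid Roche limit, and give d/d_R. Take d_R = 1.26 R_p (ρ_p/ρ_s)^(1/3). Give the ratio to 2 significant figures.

outside; d/d_R ≈ 3.8

d_R = 1.26 × (25000 km) × (1600/3100)^(1/3) = 25270 km
d/d_R = (96000) / (25270) = 3.8
Since d/d_R > 1, the body is outside the Roche limit.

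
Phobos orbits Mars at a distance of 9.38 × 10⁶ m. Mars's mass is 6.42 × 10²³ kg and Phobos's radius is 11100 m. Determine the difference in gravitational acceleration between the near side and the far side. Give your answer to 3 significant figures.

Δg = 4GMr/d³
   = 4 × (6.674 × 10⁻¹¹) × (6.42 × 10²³) × (11100) / (9.38 × 10⁶)³
   = 2.31 × 10⁻³ m/s²

2.31 × 10⁻³ m/s²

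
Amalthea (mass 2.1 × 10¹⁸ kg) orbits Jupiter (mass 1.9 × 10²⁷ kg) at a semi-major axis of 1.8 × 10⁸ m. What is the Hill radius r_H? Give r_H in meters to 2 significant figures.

1.3 × 10⁵ m

r_H ≈ a (m/3M)^(1/3)
    = (1.8 × 10⁸) × (2.1 × 10¹⁸ / (3 × 1.9 × 10²⁷))^(1/3)
    = 1.3 × 10⁵ m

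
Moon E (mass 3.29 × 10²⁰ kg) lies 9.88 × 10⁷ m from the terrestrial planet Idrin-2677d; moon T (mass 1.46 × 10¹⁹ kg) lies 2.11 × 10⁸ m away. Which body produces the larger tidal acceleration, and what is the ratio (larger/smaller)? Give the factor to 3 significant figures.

Moon E, by a factor of ≈ 219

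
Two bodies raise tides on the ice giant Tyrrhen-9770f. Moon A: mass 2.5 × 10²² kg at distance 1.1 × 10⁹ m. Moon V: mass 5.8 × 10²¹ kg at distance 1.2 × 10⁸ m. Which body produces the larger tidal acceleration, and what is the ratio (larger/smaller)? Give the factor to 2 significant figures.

Tidal stretch scales as M/d³; compute that for each body.
Moon A: (2.5 × 10²²) / (1.1 × 10⁹)³ = 1.878 × 10⁻⁵
Moon V: (5.8 × 10²¹) / (1.2 × 10⁸)³ = 3.356 × 10⁻³
Ratio (larger/smaller) = 180

Moon V, by a factor of ≈ 180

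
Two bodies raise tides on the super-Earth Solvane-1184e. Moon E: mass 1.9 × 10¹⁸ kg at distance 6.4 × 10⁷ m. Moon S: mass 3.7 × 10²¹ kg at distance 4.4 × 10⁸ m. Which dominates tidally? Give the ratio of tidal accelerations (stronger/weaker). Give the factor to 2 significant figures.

Tidal acceleration ∝ M/d³, so compare M/d³ for each.
Moon E: (1.9 × 10¹⁸) / (6.4 × 10⁷)³ = 7.248 × 10⁻⁶
Moon S: (3.7 × 10²¹) / (4.4 × 10⁸)³ = 4.344 × 10⁻⁵
Ratio (larger/smaller) = 6.0

Moon S, by a factor of ≈ 6.0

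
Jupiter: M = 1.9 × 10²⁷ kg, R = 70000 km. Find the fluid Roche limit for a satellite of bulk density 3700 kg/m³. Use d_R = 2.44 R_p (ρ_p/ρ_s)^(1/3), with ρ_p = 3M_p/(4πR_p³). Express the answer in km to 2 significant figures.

ρ_p = 3M_p/(4πR_p³) = 3 × (1.9 × 10²⁷) / (4π × (7.0 × 10⁷ m)³) = 1300 kg/m³
d_R = 2.44 × 70000 km × (1300/3700)^(1/3)
    = 1.2 × 10⁵ km

1.2 × 10⁵ km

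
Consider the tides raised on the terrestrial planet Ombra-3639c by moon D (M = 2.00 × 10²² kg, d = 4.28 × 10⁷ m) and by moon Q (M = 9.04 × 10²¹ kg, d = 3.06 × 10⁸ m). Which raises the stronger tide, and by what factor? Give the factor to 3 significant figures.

Compare M/d³ for the two perturbers:
Moon D: (2.00 × 10²²) / (4.28 × 10⁷)³ = 2.551 × 10⁻¹
Moon Q: (9.04 × 10²¹) / (3.06 × 10⁸)³ = 3.155 × 10⁻⁴
Ratio (larger/smaller) = 809

Moon D, by a factor of ≈ 809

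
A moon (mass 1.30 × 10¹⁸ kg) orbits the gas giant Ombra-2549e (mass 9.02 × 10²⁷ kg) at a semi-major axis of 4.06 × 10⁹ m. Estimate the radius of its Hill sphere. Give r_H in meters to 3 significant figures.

1.48 × 10⁶ m

r_H ≈ a (m/3M)^(1/3)
    = (4.06 × 10⁹) × (1.30 × 10¹⁸ / (3 × 9.02 × 10²⁷))^(1/3)
    = 1.48 × 10⁶ m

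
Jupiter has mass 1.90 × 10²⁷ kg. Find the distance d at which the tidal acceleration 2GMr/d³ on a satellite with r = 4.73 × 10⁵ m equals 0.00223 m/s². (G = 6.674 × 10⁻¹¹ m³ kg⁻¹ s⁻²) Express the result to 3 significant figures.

3.77 × 10⁸ m

2GMr/d³ = a_tidal  ⇒  d = (2GMr / a_tidal)^(1/3)
d = (2 × 6.674×10⁻¹¹ × (1.90 × 10²⁷) × (4.73 × 10⁵) / (0.00223))^(1/3)
  = 3.77 × 10⁸ m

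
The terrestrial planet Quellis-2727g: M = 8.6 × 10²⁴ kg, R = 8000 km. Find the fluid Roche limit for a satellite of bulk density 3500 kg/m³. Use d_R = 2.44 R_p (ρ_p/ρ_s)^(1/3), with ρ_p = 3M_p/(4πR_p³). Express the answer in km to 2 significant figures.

ρ_p = 3M_p/(4πR_p³) = 3 × (8.6 × 10²⁴) / (4π × (8.0 × 10⁶ m)³) = 4000 kg/m³
d_R = 2.44 × 8000 km × (4000/3500)^(1/3)
    = 20000 km

20000 km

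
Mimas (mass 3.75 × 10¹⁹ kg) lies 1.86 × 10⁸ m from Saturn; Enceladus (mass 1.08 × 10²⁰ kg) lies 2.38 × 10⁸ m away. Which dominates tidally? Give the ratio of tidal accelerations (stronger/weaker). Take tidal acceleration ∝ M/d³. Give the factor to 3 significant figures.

Enceladus, by a factor of ≈ 1.37

The tide-raising term goes as M/d³ (the gradient of a 1/d² field).
Mimas: (3.75 × 10¹⁹) / (1.86 × 10⁸)³ = 5.828 × 10⁻⁶
Enceladus: (1.08 × 10²⁰) / (2.38 × 10⁸)³ = 8.011 × 10⁻⁶
Ratio (larger/smaller) = 1.37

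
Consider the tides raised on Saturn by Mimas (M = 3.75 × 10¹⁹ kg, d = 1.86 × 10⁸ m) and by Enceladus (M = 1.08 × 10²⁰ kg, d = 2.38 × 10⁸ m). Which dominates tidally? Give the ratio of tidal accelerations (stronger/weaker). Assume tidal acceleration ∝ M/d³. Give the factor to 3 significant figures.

Enceladus, by a factor of ≈ 1.37

Tidal stretch scales as M/d³; compute that for each body.
Mimas: (3.75 × 10¹⁹) / (1.86 × 10⁸)³ = 5.828 × 10⁻⁶
Enceladus: (1.08 × 10²⁰) / (2.38 × 10⁸)³ = 8.011 × 10⁻⁶
Ratio (larger/smaller) = 1.37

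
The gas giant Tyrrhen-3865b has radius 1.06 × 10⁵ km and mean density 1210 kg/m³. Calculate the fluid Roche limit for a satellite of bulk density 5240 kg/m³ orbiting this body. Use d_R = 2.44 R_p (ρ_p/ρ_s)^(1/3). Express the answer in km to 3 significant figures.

d_R = 2.44 × 1.06 × 10⁵ km × (1210/5240)^(1/3)
    = 1.59 × 10⁵ km

1.59 × 10⁵ km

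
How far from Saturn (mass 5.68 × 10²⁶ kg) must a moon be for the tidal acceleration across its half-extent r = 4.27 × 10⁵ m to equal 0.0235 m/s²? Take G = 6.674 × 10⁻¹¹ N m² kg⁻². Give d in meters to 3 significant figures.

2GMr/d³ = a_tidal  ⇒  d = (2GMr / a_tidal)^(1/3)
d = (2 × 6.674×10⁻¹¹ × (5.68 × 10²⁶) × (4.27 × 10⁵) / (0.0235))^(1/3)
  = 1.11 × 10⁸ m

1.11 × 10⁸ m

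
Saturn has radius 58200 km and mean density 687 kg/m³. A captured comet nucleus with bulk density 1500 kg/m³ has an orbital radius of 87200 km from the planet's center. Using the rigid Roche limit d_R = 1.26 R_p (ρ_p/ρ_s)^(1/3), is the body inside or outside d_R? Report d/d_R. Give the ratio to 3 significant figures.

d_R = 1.26 × (58200 km) × (687/1500)^(1/3) = 56530 km
d/d_R = (87200) / (56530) = 1.54
Since d/d_R > 1, the body is outside the Roche limit.

outside; d/d_R ≈ 1.54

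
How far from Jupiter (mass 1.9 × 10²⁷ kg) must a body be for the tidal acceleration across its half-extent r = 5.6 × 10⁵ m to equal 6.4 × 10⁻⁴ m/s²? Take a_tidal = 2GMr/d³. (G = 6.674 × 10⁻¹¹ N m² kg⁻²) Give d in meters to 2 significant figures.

2GMr/d³ = a_tidal  ⇒  d = (2GMr / a_tidal)^(1/3)
d = (2 × 6.674×10⁻¹¹ × (1.9 × 10²⁷) × (5.6 × 10⁵) / (6.4 × 10⁻⁴))^(1/3)
  = 6.1 × 10⁸ m

6.1 × 10⁸ m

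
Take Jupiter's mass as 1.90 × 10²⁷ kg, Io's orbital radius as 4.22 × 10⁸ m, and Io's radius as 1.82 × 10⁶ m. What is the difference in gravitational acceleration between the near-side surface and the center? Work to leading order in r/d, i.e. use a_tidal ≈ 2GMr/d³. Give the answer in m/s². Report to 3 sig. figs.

The tidal stretch is the gradient of GM/d² times the body's extent r, hence the 1/d³ dependence.
a_tidal = 2GMr/d³
        = 2 × (6.674 × 10⁻¹¹) × (1.90 × 10²⁷) × (1.82 × 10⁶) / (4.22 × 10⁸)³
        = 6.14 × 10⁻³ m/s²

6.14 × 10⁻³ m/s²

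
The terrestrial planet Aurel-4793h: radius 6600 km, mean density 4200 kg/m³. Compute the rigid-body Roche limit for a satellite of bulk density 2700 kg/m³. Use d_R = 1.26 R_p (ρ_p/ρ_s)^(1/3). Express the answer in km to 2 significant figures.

d_R = 1.26 × 6600 km × (4200/2700)^(1/3)
    = 9600 km

9600 km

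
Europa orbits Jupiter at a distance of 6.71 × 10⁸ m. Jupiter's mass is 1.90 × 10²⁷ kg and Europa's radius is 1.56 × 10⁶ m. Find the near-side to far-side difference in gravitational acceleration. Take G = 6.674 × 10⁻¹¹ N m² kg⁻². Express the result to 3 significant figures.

2.62 × 10⁻³ m/s²

a_tidal = 4GMr/d³
        = 4 × (6.674 × 10⁻¹¹) × (1.90 × 10²⁷) × (1.56 × 10⁶) / (6.71 × 10⁸)³
        = 2.62 × 10⁻³ m/s²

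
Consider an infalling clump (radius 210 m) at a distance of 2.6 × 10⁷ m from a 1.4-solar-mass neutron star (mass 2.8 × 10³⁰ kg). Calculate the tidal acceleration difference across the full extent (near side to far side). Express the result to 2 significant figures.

Differencing GM/(d−r)² and GM/(d+r)² to first order in r/d gives 4GMr/d³.
Δa = 4GMr/d³
   = 4 × (6.674 × 10⁻¹¹) × (2.8 × 10³⁰) × (210) / (2.6 × 10⁷)³
   = 8.9 m/s²

8.9 m/s²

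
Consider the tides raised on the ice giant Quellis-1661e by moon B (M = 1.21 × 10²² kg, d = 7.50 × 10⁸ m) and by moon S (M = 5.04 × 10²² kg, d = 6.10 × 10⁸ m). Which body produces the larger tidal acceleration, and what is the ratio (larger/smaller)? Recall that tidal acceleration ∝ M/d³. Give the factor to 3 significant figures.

Moon S, by a factor of ≈ 7.74

Compare M/d³ for the two perturbers:
Moon B: (1.21 × 10²²) / (7.50 × 10⁸)³ = 2.868 × 10⁻⁵
Moon S: (5.04 × 10²²) / (6.10 × 10⁸)³ = 2.220 × 10⁻⁴
Ratio (larger/smaller) = 7.74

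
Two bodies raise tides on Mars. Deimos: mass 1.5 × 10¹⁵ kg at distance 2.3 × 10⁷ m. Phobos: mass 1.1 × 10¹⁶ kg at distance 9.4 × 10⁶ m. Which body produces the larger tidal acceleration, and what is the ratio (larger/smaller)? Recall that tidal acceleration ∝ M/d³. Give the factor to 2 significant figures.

Phobos, by a factor of ≈ 110

Compare M/d³ for the two perturbers:
Deimos: (1.5 × 10¹⁵) / (2.3 × 10⁷)³ = 1.233 × 10⁻⁷
Phobos: (1.1 × 10¹⁶) / (9.4 × 10⁶)³ = 1.324 × 10⁻⁵
Ratio (larger/smaller) = 110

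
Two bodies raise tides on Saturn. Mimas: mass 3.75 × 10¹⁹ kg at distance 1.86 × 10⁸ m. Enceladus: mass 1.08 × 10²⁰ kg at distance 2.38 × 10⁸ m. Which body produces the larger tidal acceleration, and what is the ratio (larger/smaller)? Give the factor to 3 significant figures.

The tide-raising term goes as M/d³ (the gradient of a 1/d² field).
Mimas: (3.75 × 10¹⁹) / (1.86 × 10⁸)³ = 5.828 × 10⁻⁶
Enceladus: (1.08 × 10²⁰) / (2.38 × 10⁸)³ = 8.011 × 10⁻⁶
Ratio (larger/smaller) = 1.37

Enceladus, by a factor of ≈ 1.37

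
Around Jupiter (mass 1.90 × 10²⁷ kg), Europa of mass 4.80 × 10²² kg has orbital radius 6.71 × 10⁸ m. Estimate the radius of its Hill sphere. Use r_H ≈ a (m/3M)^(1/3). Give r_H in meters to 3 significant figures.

r_H ≈ a (m/3M)^(1/3)
    = (6.71 × 10⁸) × (4.80 × 10²² / (3 × 1.90 × 10²⁷))^(1/3)
    = 1.37 × 10⁷ m

1.37 × 10⁷ m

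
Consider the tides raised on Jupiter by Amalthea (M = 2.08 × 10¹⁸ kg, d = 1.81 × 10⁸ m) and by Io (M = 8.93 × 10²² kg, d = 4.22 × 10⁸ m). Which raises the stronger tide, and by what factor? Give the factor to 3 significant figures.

Tidal stretch scales as M/d³; compute that for each body.
Amalthea: (2.08 × 10¹⁸) / (1.81 × 10⁸)³ = 3.508 × 10⁻⁷
Io: (8.93 × 10²²) / (4.22 × 10⁸)³ = 1.188 × 10⁻³
Ratio (larger/smaller) = 3390

Io, by a factor of ≈ 3390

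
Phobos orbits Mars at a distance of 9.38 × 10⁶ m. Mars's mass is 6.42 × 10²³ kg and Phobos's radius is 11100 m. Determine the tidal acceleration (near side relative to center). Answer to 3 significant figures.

a_tidal = 2GMr/d³
        = 2 × (6.674 × 10⁻¹¹) × (6.42 × 10²³) × (11100) / (9.38 × 10⁶)³
        = 1.15 × 10⁻³ m/s²

1.15 × 10⁻³ m/s²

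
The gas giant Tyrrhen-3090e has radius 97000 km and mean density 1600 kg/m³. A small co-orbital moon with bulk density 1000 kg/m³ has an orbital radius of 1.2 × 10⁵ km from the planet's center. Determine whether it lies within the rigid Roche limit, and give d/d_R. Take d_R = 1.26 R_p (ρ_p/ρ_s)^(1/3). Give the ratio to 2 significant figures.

inside; d/d_R ≈ 0.84

d_R = 1.26 × (97000 km) × (1600/1000)^(1/3) = 1.429 × 10⁵ km
d/d_R = (1.2 × 10⁵) / (1.429 × 10⁵) = 0.84
Since d/d_R < 1, the body is inside the Roche limit.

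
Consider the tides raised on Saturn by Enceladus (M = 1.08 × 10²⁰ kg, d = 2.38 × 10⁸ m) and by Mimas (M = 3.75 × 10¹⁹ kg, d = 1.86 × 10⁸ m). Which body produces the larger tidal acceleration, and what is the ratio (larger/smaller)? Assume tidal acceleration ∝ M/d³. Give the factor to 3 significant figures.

Enceladus, by a factor of ≈ 1.37

Tidal acceleration ∝ M/d³, so compare M/d³ for each.
Enceladus: (1.08 × 10²⁰) / (2.38 × 10⁸)³ = 8.011 × 10⁻⁶
Mimas: (3.75 × 10¹⁹) / (1.86 × 10⁸)³ = 5.828 × 10⁻⁶
Ratio (larger/smaller) = 1.37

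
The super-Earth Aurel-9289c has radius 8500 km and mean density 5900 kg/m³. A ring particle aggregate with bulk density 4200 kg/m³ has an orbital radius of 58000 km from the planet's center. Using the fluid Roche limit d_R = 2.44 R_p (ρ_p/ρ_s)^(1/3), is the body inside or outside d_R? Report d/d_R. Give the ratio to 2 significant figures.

outside; d/d_R ≈ 2.5

d_R = 2.44 × (8500 km) × (5900/4200)^(1/3) = 23230 km
d/d_R = (58000) / (23230) = 2.5
Since d/d_R > 1, the body is outside the Roche limit.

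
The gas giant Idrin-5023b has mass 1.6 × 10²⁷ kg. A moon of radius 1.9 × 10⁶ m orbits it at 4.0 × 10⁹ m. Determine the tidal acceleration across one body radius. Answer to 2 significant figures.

Since r ≪ d, expand the inverse-square field across one radius to get the leading 2GMr/d³ term.
a_tidal = 2GMr/d³
        = 2 × (6.674 × 10⁻¹¹) × (1.6 × 10²⁷) × (1.9 × 10⁶) / (4.0 × 10⁹)³
        = 6.3 × 10⁻⁶ m/s²

6.3 × 10⁻⁶ m/s²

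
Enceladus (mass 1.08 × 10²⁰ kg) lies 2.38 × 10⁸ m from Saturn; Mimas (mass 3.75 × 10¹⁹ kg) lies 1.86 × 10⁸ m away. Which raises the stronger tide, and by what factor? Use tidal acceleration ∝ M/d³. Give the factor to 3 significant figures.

Enceladus, by a factor of ≈ 1.37

The tide-raising term goes as M/d³ (the gradient of a 1/d² field).
Enceladus: (1.08 × 10²⁰) / (2.38 × 10⁸)³ = 8.011 × 10⁻⁶
Mimas: (3.75 × 10¹⁹) / (1.86 × 10⁸)³ = 5.828 × 10⁻⁶
Ratio (larger/smaller) = 1.37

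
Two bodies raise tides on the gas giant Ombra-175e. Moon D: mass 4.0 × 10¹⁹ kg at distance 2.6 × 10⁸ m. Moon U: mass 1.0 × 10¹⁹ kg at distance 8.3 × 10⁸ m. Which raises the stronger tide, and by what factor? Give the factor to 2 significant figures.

Moon D, by a factor of ≈ 130

Tidal stretch scales as M/d³; compute that for each body.
Moon D: (4.0 × 10¹⁹) / (2.6 × 10⁸)³ = 2.276 × 10⁻⁶
Moon U: (1.0 × 10¹⁹) / (8.3 × 10⁸)³ = 1.749 × 10⁻⁸
Ratio (larger/smaller) = 130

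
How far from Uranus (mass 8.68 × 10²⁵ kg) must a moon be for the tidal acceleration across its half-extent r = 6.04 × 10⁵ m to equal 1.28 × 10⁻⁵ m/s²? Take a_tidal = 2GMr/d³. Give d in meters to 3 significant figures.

8.18 × 10⁸ m

2GMr/d³ = a_tidal  ⇒  d = (2GMr / a_tidal)^(1/3)
d = (2 × 6.674×10⁻¹¹ × (8.68 × 10²⁵) × (6.04 × 10⁵) / (1.28 × 10⁻⁵))^(1/3)
  = 8.18 × 10⁸ m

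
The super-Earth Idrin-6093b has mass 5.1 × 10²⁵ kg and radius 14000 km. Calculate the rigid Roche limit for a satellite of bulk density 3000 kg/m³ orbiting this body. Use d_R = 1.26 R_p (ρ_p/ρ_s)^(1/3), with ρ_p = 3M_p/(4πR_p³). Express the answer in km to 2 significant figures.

ρ_p = 3M_p/(4πR_p³) = 3 × (5.1 × 10²⁵) / (4π × (1.4 × 10⁷ m)³) = 4400 kg/m³
d_R = 1.26 × 14000 km × (4400/3000)^(1/3)
    = 20000 km

20000 km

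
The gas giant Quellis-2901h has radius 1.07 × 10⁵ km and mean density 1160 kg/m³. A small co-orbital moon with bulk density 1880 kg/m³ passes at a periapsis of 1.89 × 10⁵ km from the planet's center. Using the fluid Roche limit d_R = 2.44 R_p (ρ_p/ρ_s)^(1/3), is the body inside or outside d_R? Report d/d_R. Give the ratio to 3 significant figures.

inside; d/d_R ≈ 0.850

d_R = 2.44 × (1.07 × 10⁵ km) × (1160/1880)^(1/3) = 2.223 × 10⁵ km
d/d_R = (1.89 × 10⁵) / (2.223 × 10⁵) = 0.850
Since d/d_R < 1, the body is inside the Roche limit.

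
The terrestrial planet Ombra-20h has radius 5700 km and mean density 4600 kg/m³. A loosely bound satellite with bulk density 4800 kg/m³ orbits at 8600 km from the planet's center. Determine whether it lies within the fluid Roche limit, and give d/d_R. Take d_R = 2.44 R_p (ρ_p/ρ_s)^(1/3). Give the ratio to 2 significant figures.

d_R = 2.44 × (5700 km) × (4600/4800)^(1/3) = 13710 km
d/d_R = (8600) / (13710) = 0.63
Since d/d_R < 1, the body is inside the Roche limit.

inside; d/d_R ≈ 0.63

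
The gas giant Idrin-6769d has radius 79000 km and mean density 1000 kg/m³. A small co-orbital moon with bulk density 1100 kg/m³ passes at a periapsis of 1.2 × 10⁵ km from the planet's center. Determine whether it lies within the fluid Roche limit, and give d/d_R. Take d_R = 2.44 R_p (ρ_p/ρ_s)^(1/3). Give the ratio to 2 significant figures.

d_R = 2.44 × (79000 km) × (1000/1100)^(1/3) = 1.867 × 10⁵ km
d/d_R = (1.2 × 10⁵) / (1.867 × 10⁵) = 0.64
Since d/d_R < 1, the body is inside the Roche limit.

inside; d/d_R ≈ 0.64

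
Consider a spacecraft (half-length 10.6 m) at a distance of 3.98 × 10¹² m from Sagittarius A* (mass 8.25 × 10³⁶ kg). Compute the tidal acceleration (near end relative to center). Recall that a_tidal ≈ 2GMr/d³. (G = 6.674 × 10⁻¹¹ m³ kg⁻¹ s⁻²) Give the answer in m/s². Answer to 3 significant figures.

1.85 × 10⁻¹⁰ m/s²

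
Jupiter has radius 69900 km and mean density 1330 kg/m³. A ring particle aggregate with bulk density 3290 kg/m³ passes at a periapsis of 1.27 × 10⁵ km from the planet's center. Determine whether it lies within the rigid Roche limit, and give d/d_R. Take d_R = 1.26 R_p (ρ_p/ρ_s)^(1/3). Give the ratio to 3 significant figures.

outside; d/d_R ≈ 1.95

d_R = 1.26 × (69900 km) × (1330/3290)^(1/3) = 65120 km
d/d_R = (1.27 × 10⁵) / (65120) = 1.95
Since d/d_R > 1, the body is outside the Roche limit.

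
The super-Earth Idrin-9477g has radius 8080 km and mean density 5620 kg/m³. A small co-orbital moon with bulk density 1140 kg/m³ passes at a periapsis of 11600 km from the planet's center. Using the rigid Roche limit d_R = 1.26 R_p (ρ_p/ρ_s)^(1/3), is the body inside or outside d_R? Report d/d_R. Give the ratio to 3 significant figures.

d_R = 1.26 × (8080 km) × (5620/1140)^(1/3) = 17330 km
d/d_R = (11600) / (17330) = 0.669
Since d/d_R < 1, the body is inside the Roche limit.

inside; d/d_R ≈ 0.669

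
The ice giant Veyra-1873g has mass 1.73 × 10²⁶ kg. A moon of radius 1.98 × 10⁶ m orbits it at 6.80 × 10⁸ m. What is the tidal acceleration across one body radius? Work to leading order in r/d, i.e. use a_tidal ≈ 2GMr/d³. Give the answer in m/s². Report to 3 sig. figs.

1.45 × 10⁻⁴ m/s²

The tidal stretch is the gradient of GM/d² times the body's extent r, hence the 1/d³ dependence.
Δg = 2GMr/d³
   = 2 × (6.674 × 10⁻¹¹) × (1.73 × 10²⁶) × (1.98 × 10⁶) / (6.80 × 10⁸)³
   = 1.45 × 10⁻⁴ m/s²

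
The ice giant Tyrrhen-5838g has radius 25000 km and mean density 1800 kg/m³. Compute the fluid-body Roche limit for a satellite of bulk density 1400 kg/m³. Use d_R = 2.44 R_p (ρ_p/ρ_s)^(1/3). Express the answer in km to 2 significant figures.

66000 km

d_R = 2.44 × 25000 km × (1800/1400)^(1/3)
    = 66000 km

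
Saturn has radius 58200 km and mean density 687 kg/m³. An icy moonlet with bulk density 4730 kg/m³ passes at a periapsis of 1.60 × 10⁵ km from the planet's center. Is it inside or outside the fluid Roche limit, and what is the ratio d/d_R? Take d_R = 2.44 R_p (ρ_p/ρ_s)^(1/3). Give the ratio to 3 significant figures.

d_R = 2.44 × (58200 km) × (687/4730)^(1/3) = 74650 km
d/d_R = (1.60 × 10⁵) / (74650) = 2.14
Since d/d_R > 1, the body is outside the Roche limit.

outside; d/d_R ≈ 2.14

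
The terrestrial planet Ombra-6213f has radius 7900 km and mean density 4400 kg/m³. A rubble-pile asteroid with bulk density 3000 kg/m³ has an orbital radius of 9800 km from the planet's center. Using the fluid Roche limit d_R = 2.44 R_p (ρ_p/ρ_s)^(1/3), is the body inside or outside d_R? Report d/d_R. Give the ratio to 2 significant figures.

d_R = 2.44 × (7900 km) × (4400/3000)^(1/3) = 21900 km
d/d_R = (9800) / (21900) = 0.45
Since d/d_R < 1, the body is inside the Roche limit.

inside; d/d_R ≈ 0.45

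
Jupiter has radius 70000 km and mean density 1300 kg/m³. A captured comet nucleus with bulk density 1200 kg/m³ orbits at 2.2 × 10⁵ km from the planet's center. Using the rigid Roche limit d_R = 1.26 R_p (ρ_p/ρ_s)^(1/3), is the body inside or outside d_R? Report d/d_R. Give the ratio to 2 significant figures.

outside; d/d_R ≈ 2.4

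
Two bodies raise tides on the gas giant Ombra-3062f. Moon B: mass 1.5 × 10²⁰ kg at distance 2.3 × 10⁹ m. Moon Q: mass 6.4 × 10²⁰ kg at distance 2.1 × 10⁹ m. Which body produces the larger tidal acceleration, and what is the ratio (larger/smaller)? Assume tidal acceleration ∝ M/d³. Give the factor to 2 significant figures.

Moon Q, by a factor of ≈ 5.6

Compare M/d³ for the two perturbers:
Moon B: (1.5 × 10²⁰) / (2.3 × 10⁹)³ = 1.233 × 10⁻⁸
Moon Q: (6.4 × 10²⁰) / (2.1 × 10⁹)³ = 6.911 × 10⁻⁸
Ratio (larger/smaller) = 5.6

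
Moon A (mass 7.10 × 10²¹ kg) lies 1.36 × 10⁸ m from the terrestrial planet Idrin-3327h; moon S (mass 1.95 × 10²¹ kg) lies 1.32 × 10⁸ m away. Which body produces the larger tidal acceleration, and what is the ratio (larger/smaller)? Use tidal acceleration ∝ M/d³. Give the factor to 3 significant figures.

Moon A, by a factor of ≈ 3.33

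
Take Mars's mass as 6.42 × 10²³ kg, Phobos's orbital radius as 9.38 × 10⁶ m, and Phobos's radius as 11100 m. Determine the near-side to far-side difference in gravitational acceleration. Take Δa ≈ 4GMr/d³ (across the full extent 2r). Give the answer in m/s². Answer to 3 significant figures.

a_tidal = 4GMr/d³
        = 4 × (6.674 × 10⁻¹¹) × (6.42 × 10²³) × (11100) / (9.38 × 10⁶)³
        = 2.31 × 10⁻³ m/s²

2.31 × 10⁻³ m/s²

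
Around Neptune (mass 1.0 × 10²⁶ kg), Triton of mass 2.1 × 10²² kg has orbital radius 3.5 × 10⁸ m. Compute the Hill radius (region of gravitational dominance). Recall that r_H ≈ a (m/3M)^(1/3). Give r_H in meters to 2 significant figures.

1.4 × 10⁷ m

r_H ≈ a (m/3M)^(1/3)
    = (3.5 × 10⁸) × (2.1 × 10²² / (3 × 1.0 × 10²⁶))^(1/3)
    = 1.4 × 10⁷ m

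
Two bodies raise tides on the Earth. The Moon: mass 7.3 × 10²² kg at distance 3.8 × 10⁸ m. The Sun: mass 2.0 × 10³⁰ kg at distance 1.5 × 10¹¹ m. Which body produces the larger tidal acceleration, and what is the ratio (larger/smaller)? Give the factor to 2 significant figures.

The Moon, by a factor of ≈ 2.2

Compare M/d³ for the two perturbers:
The Moon: (7.3 × 10²²) / (3.8 × 10⁸)³ = 1.330 × 10⁻³
The Sun: (2.0 × 10³⁰) / (1.5 × 10¹¹)³ = 5.926 × 10⁻⁴
Ratio (larger/smaller) = 2.2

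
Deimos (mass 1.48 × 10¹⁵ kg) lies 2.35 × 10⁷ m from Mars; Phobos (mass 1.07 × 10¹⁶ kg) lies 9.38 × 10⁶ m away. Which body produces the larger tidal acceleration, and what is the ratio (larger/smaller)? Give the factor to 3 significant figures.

Tidal stretch scales as M/d³; compute that for each body.
Deimos: (1.48 × 10¹⁵) / (2.35 × 10⁷)³ = 1.140 × 10⁻⁷
Phobos: (1.07 × 10¹⁶) / (9.38 × 10⁶)³ = 1.297 × 10⁻⁵
Ratio (larger/smaller) = 114

Phobos, by a factor of ≈ 114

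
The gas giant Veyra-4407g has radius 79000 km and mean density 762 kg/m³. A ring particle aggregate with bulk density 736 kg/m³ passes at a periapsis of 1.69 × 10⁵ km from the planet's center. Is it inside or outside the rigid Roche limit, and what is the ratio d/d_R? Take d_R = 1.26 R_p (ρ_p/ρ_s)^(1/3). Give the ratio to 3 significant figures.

outside; d/d_R ≈ 1.68

d_R = 1.26 × (79000 km) × (762/736)^(1/3) = 1.007 × 10⁵ km
d/d_R = (1.69 × 10⁵) / (1.007 × 10⁵) = 1.68
Since d/d_R > 1, the body is outside the Roche limit.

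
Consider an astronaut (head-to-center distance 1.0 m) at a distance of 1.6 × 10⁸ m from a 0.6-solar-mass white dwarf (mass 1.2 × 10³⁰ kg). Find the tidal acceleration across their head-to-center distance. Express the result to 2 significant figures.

a_tidal = 2GMr/d³
        = 2 × (6.674 × 10⁻¹¹) × (1.2 × 10³⁰) × (1.0) / (1.6 × 10⁸)³
        = 3.9 × 10⁻⁵ m/s²

3.9 × 10⁻⁵ m/s²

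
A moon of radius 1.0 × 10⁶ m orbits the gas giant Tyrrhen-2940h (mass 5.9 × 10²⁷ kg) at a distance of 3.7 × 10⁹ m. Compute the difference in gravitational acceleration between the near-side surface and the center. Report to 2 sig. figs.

1.6 × 10⁻⁵ m/s²

a_tidal = 2GMr/d³
        = 2 × (6.674 × 10⁻¹¹) × (5.9 × 10²⁷) × (1.0 × 10⁶) / (3.7 × 10⁹)³
        = 1.6 × 10⁻⁵ m/s²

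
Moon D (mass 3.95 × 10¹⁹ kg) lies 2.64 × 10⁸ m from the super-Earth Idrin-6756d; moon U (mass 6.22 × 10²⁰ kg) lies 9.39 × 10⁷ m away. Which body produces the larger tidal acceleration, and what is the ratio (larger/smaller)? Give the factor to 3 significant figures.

Compare M/d³ for the two perturbers:
Moon D: (3.95 × 10¹⁹) / (2.64 × 10⁸)³ = 2.147 × 10⁻⁶
Moon U: (6.22 × 10²⁰) / (9.39 × 10⁷)³ = 7.513 × 10⁻⁴
Ratio (larger/smaller) = 350

Moon U, by a factor of ≈ 350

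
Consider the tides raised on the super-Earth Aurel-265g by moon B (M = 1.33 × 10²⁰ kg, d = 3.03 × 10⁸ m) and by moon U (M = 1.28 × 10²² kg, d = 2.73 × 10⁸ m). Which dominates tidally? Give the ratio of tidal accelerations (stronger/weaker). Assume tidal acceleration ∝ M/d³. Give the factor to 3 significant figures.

Moon U, by a factor of ≈ 132

Compare M/d³ for the two perturbers:
Moon B: (1.33 × 10²⁰) / (3.03 × 10⁸)³ = 4.781 × 10⁻⁶
Moon U: (1.28 × 10²²) / (2.73 × 10⁸)³ = 6.291 × 10⁻⁴
Ratio (larger/smaller) = 132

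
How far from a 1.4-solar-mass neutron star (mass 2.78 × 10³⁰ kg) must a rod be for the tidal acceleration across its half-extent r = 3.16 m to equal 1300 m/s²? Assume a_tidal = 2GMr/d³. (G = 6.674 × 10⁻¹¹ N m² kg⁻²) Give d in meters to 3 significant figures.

9.66 × 10⁵ m

2GMr/d³ = a_tidal  ⇒  d = (2GMr / a_tidal)^(1/3)
d = (2 × 6.674×10⁻¹¹ × (2.78 × 10³⁰) × (3.16) / (1300))^(1/3)
  = 9.66 × 10⁵ m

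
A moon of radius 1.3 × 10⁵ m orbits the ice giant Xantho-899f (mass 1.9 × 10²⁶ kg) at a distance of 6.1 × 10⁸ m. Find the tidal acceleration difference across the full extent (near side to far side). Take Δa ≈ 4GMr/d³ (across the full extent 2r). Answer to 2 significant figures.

2.9 × 10⁻⁵ m/s²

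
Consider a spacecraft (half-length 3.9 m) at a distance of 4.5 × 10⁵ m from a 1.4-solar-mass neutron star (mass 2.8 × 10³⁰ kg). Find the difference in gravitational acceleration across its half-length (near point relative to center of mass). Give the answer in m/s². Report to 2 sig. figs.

Δa = 2GMr/d³
   = 2 × (6.674 × 10⁻¹¹) × (2.8 × 10³⁰) × (3.9) / (4.5 × 10⁵)³
   = 1.6 × 10⁴ m/s²

1.6 × 10⁴ m/s²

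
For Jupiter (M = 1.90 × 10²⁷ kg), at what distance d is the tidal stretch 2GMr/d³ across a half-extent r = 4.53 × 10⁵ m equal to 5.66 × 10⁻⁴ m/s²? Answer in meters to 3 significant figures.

5.88 × 10⁸ m

2GMr/d³ = a_tidal  ⇒  d = (2GMr / a_tidal)^(1/3)
d = (2 × 6.674×10⁻¹¹ × (1.90 × 10²⁷) × (4.53 × 10⁵) / (5.66 × 10⁻⁴))^(1/3)
  = 5.88 × 10⁸ m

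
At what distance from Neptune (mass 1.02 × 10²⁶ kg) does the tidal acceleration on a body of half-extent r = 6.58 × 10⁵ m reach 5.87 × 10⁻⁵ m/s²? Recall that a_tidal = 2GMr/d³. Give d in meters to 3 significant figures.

2GMr/d³ = a_tidal  ⇒  d = (2GMr / a_tidal)^(1/3)
d = (2 × 6.674×10⁻¹¹ × (1.02 × 10²⁶) × (6.58 × 10⁵) / (5.87 × 10⁻⁵))^(1/3)
  = 5.34 × 10⁸ m

5.34 × 10⁸ m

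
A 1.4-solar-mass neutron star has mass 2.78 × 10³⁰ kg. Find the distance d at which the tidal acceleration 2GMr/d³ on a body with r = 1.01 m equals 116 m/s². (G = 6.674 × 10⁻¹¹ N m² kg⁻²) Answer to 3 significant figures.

2GMr/d³ = a_tidal  ⇒  d = (2GMr / a_tidal)^(1/3)
d = (2 × 6.674×10⁻¹¹ × (2.78 × 10³⁰) × (1.01) / (116))^(1/3)
  = 1.48 × 10⁶ m

1.48 × 10⁶ m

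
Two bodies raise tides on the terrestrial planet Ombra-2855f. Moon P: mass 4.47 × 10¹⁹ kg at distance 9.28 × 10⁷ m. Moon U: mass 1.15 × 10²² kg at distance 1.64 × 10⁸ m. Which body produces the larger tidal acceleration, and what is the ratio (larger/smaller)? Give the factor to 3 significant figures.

Moon U, by a factor of ≈ 46.6

Compare M/d³ for the two perturbers:
Moon P: (4.47 × 10¹⁹) / (9.28 × 10⁷)³ = 5.593 × 10⁻⁵
Moon U: (1.15 × 10²²) / (1.64 × 10⁸)³ = 2.607 × 10⁻³
Ratio (larger/smaller) = 46.6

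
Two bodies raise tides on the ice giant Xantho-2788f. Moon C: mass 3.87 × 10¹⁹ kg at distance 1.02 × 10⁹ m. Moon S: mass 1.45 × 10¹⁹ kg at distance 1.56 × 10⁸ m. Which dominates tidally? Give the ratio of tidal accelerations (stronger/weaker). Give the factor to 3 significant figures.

Compare M/d³ for the two perturbers:
Moon C: (3.87 × 10¹⁹) / (1.02 × 10⁹)³ = 3.647 × 10⁻⁸
Moon S: (1.45 × 10¹⁹) / (1.56 × 10⁸)³ = 3.819 × 10⁻⁶
Ratio (larger/smaller) = 105

Moon S, by a factor of ≈ 105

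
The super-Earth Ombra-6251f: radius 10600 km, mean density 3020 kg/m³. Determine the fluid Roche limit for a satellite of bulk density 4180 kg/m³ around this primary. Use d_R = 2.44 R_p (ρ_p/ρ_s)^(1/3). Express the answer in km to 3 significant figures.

d_R = 2.44 × 10600 km × (3020/4180)^(1/3)
    = 23200 km

23200 km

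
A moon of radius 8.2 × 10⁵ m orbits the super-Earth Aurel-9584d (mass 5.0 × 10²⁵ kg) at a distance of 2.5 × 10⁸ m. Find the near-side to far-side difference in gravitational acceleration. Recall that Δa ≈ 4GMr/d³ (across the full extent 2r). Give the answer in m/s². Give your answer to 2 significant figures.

The field gradient is 2GM/d³; across the full diameter 2r the difference is 4GMr/d³.
a_tidal = 4GMr/d³
        = 4 × (6.674 × 10⁻¹¹) × (5.0 × 10²⁵) × (8.2 × 10⁵) / (2.5 × 10⁸)³
        = 7.0 × 10⁻⁴ m/s²

7.0 × 10⁻⁴ m/s²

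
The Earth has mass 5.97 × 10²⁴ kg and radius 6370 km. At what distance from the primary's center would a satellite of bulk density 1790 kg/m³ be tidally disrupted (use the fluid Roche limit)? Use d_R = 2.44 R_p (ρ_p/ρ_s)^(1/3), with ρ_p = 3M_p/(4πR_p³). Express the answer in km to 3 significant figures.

22600 km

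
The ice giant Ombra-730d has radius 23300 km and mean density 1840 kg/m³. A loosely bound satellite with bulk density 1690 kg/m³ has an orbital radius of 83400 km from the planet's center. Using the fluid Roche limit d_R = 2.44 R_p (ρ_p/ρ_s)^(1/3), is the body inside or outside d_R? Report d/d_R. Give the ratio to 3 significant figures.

outside; d/d_R ≈ 1.43

d_R = 2.44 × (23300 km) × (1840/1690)^(1/3) = 58490 km
d/d_R = (83400) / (58490) = 1.43
Since d/d_R > 1, the body is outside the Roche limit.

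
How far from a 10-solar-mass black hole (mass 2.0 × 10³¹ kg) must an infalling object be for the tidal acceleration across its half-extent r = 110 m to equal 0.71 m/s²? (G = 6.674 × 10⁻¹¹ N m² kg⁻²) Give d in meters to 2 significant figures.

7.5 × 10⁷ m

2GMr/d³ = a_tidal  ⇒  d = (2GMr / a_tidal)^(1/3)
d = (2 × 6.674×10⁻¹¹ × (2.0 × 10³¹) × (110) / (0.71))^(1/3)
  = 7.5 × 10⁷ m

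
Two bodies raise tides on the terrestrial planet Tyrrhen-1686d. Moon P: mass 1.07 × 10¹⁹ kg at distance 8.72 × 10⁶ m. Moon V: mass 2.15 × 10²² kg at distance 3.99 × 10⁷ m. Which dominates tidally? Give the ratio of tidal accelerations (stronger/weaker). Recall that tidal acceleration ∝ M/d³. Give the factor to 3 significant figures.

Moon V, by a factor of ≈ 21.0

Tidal acceleration ∝ M/d³, so compare M/d³ for each.
Moon P: (1.07 × 10¹⁹) / (8.72 × 10⁶)³ = 1.614 × 10⁻²
Moon V: (2.15 × 10²²) / (3.99 × 10⁷)³ = 3.385 × 10⁻¹
Ratio (larger/smaller) = 21.0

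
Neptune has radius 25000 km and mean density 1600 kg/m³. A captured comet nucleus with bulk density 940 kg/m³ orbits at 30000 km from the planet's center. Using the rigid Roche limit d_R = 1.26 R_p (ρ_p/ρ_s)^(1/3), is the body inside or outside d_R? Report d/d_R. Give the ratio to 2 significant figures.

inside; d/d_R ≈ 0.80

d_R = 1.26 × (25000 km) × (1600/940)^(1/3) = 37610 km
d/d_R = (30000) / (37610) = 0.80
Since d/d_R < 1, the body is inside the Roche limit.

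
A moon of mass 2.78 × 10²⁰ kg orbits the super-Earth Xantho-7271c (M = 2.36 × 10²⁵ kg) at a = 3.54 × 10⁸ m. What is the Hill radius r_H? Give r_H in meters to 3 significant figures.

r_H ≈ a (m/3M)^(1/3)
    = (3.54 × 10⁸) × (2.78 × 10²⁰ / (3 × 2.36 × 10²⁵))^(1/3)
    = 5.58 × 10⁶ m

5.58 × 10⁶ m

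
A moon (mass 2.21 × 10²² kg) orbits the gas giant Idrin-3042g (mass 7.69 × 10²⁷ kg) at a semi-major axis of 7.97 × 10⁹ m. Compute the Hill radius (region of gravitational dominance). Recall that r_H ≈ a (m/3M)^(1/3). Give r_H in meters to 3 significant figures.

r_H ≈ a (m/3M)^(1/3)
    = (7.97 × 10⁹) × (2.21 × 10²² / (3 × 7.69 × 10²⁷))^(1/3)
    = 7.86 × 10⁷ m

7.86 × 10⁷ m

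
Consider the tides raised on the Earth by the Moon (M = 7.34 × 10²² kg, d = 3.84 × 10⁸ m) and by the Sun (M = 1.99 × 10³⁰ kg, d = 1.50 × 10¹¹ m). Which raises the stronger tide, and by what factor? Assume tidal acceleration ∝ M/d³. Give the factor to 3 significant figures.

Compare M/d³ for the two perturbers:
The Moon: (7.34 × 10²²) / (3.84 × 10⁸)³ = 1.296 × 10⁻³
The Sun: (1.99 × 10³⁰) / (1.50 × 10¹¹)³ = 5.896 × 10⁻⁴
Ratio (larger/smaller) = 2.20

The Moon, by a factor of ≈ 2.20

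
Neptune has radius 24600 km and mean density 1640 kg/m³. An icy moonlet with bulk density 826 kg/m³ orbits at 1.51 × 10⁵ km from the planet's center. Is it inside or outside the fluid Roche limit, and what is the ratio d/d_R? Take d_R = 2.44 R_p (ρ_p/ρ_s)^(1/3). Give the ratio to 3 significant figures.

d_R = 2.44 × (24600 km) × (1640/826)^(1/3) = 75440 km
d/d_R = (1.51 × 10⁵) / (75440) = 2.00
Since d/d_R > 1, the body is outside the Roche limit.

outside; d/d_R ≈ 2.00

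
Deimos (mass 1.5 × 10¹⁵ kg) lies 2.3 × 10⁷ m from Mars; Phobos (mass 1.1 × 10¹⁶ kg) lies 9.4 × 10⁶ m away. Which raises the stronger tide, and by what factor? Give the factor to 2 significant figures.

Tidal acceleration ∝ M/d³, so compare M/d³ for each.
Deimos: (1.5 × 10¹⁵) / (2.3 × 10⁷)³ = 1.233 × 10⁻⁷
Phobos: (1.1 × 10¹⁶) / (9.4 × 10⁶)³ = 1.324 × 10⁻⁵
Ratio (larger/smaller) = 110

Phobos, by a factor of ≈ 110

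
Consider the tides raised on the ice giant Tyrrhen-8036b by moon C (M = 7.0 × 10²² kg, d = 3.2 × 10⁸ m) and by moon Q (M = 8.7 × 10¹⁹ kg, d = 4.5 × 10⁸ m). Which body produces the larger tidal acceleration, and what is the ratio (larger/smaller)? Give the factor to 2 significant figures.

Moon C, by a factor of ≈ 2200

Tidal stretch scales as M/d³; compute that for each body.
Moon C: (7.0 × 10²²) / (3.2 × 10⁸)³ = 2.136 × 10⁻³
Moon Q: (8.7 × 10¹⁹) / (4.5 × 10⁸)³ = 9.547 × 10⁻⁷
Ratio (larger/smaller) = 2200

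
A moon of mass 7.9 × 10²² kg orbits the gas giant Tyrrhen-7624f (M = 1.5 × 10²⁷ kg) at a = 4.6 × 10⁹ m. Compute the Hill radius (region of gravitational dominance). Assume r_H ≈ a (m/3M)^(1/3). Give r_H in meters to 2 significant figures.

r_H ≈ a (m/3M)^(1/3)
    = (4.6 × 10⁹) × (7.9 × 10²² / (3 × 1.5 × 10²⁷))^(1/3)
    = 1.2 × 10⁸ m

1.2 × 10⁸ m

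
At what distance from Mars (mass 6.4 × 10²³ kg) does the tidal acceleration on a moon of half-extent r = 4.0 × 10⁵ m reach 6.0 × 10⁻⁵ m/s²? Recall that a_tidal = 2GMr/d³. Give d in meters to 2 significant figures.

8.3 × 10⁷ m

2GMr/d³ = a_tidal  ⇒  d = (2GMr / a_tidal)^(1/3)
d = (2 × 6.674×10⁻¹¹ × (6.4 × 10²³) × (4.0 × 10⁵) / (6.0 × 10⁻⁵))^(1/3)
  = 8.3 × 10⁷ m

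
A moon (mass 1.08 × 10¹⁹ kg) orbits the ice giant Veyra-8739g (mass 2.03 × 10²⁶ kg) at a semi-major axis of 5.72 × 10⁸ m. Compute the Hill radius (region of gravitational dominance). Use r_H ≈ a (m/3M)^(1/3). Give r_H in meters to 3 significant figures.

r_H ≈ a (m/3M)^(1/3)
    = (5.72 × 10⁸) × (1.08 × 10¹⁹ / (3 × 2.03 × 10²⁶))^(1/3)
    = 1.49 × 10⁶ m

1.49 × 10⁶ m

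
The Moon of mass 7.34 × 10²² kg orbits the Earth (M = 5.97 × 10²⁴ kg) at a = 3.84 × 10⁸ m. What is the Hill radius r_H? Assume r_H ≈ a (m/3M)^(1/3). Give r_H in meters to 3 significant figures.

r_H ≈ a (m/3M)^(1/3)
    = (3.84 × 10⁸) × (7.34 × 10²² / (3 × 5.97 × 10²⁴))^(1/3)
    = 6.15 × 10⁷ m

6.15 × 10⁷ m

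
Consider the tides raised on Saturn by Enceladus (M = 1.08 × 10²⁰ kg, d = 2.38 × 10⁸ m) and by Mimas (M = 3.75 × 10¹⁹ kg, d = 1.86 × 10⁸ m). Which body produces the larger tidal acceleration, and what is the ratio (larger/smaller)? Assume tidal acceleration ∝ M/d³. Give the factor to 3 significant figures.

Enceladus, by a factor of ≈ 1.37

Tidal stretch scales as M/d³; compute that for each body.
Enceladus: (1.08 × 10²⁰) / (2.38 × 10⁸)³ = 8.011 × 10⁻⁶
Mimas: (3.75 × 10¹⁹) / (1.86 × 10⁸)³ = 5.828 × 10⁻⁶
Ratio (larger/smaller) = 1.37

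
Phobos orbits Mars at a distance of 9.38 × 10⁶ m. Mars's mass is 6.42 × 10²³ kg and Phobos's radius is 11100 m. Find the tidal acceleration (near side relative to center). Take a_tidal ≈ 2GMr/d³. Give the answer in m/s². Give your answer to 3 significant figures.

1.15 × 10⁻³ m/s²

a_tidal = 2GMr/d³
        = 2 × (6.674 × 10⁻¹¹) × (6.42 × 10²³) × (11100) / (9.38 × 10⁶)³
        = 1.15 × 10⁻³ m/s²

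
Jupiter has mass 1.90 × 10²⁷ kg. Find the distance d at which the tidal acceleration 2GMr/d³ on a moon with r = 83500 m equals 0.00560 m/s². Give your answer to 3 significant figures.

2GMr/d³ = a_tidal  ⇒  d = (2GMr / a_tidal)^(1/3)
d = (2 × 6.674×10⁻¹¹ × (1.90 × 10²⁷) × (83500) / (0.00560))^(1/3)
  = 1.56 × 10⁸ m

1.56 × 10⁸ m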